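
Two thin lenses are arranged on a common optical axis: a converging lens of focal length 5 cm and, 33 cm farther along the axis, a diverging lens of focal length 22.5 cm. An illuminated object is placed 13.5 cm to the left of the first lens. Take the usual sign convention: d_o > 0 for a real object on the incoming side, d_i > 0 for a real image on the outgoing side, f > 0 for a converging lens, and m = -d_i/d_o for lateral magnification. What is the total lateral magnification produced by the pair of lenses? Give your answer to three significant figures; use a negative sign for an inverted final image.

-0.278

First lens: d_i1 = 1/(1/5 - 1/13.5) = 7.941 cm.
m_1 = -(7.941)/13.5 = -0.5882.
The intermediate image is 7.941 cm to the right of lens 1, so d_o2 = L - d_i1 = 33 - 7.941 = 25.059 cm.
Second lens: d_i2 = 1/(1/(-22.5) - 1/(25.059)) = -11.855 cm.
m_2 = -(-11.855)/(25.059) = 0.4731.
Overall magnification: m = m_1 m_2 = -0.2783.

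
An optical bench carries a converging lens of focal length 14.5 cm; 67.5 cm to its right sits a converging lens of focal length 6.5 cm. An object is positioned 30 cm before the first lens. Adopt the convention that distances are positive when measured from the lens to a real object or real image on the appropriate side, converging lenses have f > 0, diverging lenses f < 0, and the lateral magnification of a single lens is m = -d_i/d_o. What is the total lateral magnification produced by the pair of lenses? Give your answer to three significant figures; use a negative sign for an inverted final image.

First lens: d_i1 = 1/(1/14.5 - 1/30) = 28.065 cm.
m_1 = -(28.065)/30 = -0.9355.
The intermediate image is 28.065 cm to the right of lens 1, so d_o2 = L - d_i1 = 67.5 - 28.065 = 39.435 cm.
Second lens: d_i2 = 1/(1/6.5 - 1/(39.435)) = 7.783 cm.
m_2 = -(7.783)/(39.435) = -0.1974.
The system's lateral magnification is m_1 m_2 = (-0.9355)(-0.1974) = 0.1846.

0.185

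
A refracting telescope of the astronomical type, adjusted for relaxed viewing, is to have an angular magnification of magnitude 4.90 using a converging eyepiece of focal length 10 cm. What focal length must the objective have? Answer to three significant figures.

49.0 cm

|M| = f_obj/|f_eye|, so f_obj = |M| x |f_eye| = 4.9 x 10 = 49.000 cm.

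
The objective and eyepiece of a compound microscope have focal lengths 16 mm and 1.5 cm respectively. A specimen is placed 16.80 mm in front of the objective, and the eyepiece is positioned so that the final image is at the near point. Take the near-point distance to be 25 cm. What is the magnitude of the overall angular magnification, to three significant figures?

Convert to cm: f_obj = 16 mm = 1.6 cm; d_o = 16.80 mm = 1.68 cm.
Objective: 1/d_i = 1/f_obj - 1/d_o = 1/1.6 - 1/1.68 = 0.02976 cm^-1, so d_i = 33.600 cm.
m_obj = -d_i/d_o = -33.600/1.68 = -20.000.
Eyepiece angular magnification (image at near point): M_eye = 1 + D/f_e = 1 + 25/1.5 = 17.667.
Overall M = m_obj x M_eye = (-20.000)(17.667) = -353.33.
|M| = 353.33.

353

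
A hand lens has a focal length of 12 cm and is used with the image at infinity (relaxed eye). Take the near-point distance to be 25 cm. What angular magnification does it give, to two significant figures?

M = D/f = 25/12 = 2.083.

2.1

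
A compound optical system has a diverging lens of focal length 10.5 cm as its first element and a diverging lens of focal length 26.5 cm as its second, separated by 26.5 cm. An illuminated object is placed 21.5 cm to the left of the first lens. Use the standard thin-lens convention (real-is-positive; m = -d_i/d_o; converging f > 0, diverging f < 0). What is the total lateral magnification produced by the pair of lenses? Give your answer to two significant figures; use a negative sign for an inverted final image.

0.14

Lens 1: 1/d_i1 = 1/f_1 - 1/d_o1 = 1/(-10.5) - 1/21.5 = -0.14175 cm^-1, so d_i1 = -7.055 cm.
m_1 = -(-7.055)/21.5 = 0.3281.
With d_i1 < 0 the first image is virtual and lies on the object side; the object distance for lens 2 is d_o2 = 26.5 - (-7.055) = 33.555 cm.
Lens 2: 1/d_i2 = 1/f_2 - 1/d_o2 = 1/(-26.5) - 1/(33.555) = -0.06754 cm^-1, so d_i2 = -14.806 cm.
m_2 = -(-14.806)/(33.555) = 0.4413.
Total m = m_1 x m_2 = (0.3281)(0.4413) = 0.1448.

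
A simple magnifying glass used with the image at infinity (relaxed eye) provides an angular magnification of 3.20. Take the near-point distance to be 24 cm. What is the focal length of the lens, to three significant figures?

7.50 cm

For the image at infinity, M = D/f.
f = D/M = 24/3.2 = 7.500 cm.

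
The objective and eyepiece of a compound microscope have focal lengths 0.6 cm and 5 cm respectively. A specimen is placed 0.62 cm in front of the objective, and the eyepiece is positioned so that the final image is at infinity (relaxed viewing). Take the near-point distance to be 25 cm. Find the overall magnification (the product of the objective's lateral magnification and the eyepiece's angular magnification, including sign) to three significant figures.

-150

Objective: 1/d_i = 1/f_obj - 1/d_o = 1/0.6 - 1/0.62 = 0.05376 cm^-1, so d_i = 18.600 cm.
m_obj = -d_i/d_o = -18.600/0.62 = -30.000.
Eyepiece angular magnification (image at infinity): M_eye = D/f_e = 25/5 = 5.000.
Overall M = m_obj x M_eye = (-30.000)(5.000) = -150.00.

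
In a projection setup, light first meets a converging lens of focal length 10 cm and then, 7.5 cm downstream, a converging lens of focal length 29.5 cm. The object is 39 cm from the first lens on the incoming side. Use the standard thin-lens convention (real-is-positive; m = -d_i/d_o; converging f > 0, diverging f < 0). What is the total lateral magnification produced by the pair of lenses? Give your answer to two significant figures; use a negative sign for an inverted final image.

-0.29

Lens 1: 1/d_i1 = 1/f_1 - 1/d_o1 = 1/10 - 1/39 = 0.07436 cm^-1, so d_i1 = 13.448 cm.
m_1 = -(13.448)/39 = -0.3448.
Since 13.448 cm > 7.5 cm, the first image lies past the second lens and serves as a virtual object: d_o2 = L - d_i1 = -5.948 cm.
Lens 2: 1/d_i2 = 1/f_2 - 1/d_o2 = 1/29.5 - 1/(-5.948) = 0.20201 cm^-1, so d_i2 = 4.950 cm.
m_2 = -(4.950)/(-5.948) = 0.8322.
The system's lateral magnification is m_1 m_2 = (-0.3448)(0.8322) = -0.2870.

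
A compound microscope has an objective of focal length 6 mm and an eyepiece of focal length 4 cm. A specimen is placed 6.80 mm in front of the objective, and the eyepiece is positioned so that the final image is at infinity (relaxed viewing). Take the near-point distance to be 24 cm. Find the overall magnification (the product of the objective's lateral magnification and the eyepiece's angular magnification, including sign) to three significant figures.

-45.0

Convert to cm: f_obj = 6 mm = 0.6 cm; d_o = 6.80 mm = 0.68 cm.
Objective: 1/d_i = 1/f_obj - 1/d_o = 1/0.6 - 1/0.68 = 0.19608 cm^-1, so d_i = 5.100 cm.
m_obj = -d_i/d_o = -5.100/0.68 = -7.500.
Eyepiece angular magnification (image at infinity): M_eye = D/f_e = 24/4 = 6.000.
Overall M = m_obj x M_eye = (-7.500)(6.000) = -45.00.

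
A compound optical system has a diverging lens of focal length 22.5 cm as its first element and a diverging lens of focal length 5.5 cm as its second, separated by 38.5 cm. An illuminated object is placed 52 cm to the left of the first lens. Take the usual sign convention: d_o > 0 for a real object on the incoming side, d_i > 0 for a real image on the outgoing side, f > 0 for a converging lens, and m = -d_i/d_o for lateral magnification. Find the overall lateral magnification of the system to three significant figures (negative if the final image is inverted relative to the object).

Applying the thin-lens equation to the first lens, 1/(-22.5) = 1/52 + 1/d_i1, which gives d_i1 = -15.705 cm.
Its lateral magnification is m_1 = -d_i1/d_o1 = -(-15.705)/52 = 0.3020.
The intermediate image is virtual, 15.705 cm to the left of lens 1, so d_o2 = L - d_i1 = 38.5 - (-15.705) = 54.205 cm.
Applying the thin-lens equation again with f_2 = -5.5 cm and d_o2 = 54.205 cm gives d_i2 = -4.993 cm.
m_2 = -(-4.993)/(54.205) = 0.0921.
The system's lateral magnification is m_1 m_2 = (0.3020)(0.0921) = 0.0278.

0.0278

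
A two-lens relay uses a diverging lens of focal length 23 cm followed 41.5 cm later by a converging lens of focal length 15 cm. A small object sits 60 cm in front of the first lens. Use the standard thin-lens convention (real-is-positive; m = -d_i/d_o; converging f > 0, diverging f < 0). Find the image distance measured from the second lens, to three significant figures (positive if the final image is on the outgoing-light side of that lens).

Lens 1: 1/d_i1 = 1/f_1 - 1/d_o1 = 1/(-23) - 1/60 = -0.06014 cm^-1, so d_i1 = -16.627 cm.
With d_i1 < 0 the first image is virtual and lies on the object side; the object distance for lens 2 is d_o2 = 41.5 - (-16.627) = 58.127 cm.
Lens 2: 1/d_i2 = 1/f_2 - 1/d_o2 = 1/15 - 1/(58.127) = 0.04946 cm^-1, so d_i2 = 20.217 cm.

20.2 cm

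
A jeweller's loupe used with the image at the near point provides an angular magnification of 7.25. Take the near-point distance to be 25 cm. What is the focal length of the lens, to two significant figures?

4.0 cm

For the image at the near point, M = 1 + D/f.
f = D/(M - 1) = 25/(7.25 - 1) = 4.000 cm.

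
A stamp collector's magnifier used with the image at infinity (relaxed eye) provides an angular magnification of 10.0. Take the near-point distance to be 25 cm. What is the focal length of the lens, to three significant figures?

For the image at infinity, M = D/f.
f = D/M = 25/10.0 = 2.500 cm.

2.50 cm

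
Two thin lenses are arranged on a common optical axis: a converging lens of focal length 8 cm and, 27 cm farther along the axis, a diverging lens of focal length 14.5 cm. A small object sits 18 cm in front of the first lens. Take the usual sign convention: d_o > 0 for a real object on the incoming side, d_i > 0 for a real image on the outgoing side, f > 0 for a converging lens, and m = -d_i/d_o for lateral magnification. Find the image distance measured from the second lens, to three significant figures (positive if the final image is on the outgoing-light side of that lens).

First lens: d_i1 = 1/(1/8 - 1/18) = 14.400 cm.
Object distance for lens 2: d_o2 = 27 - 14.400 = 12.600 cm.
Second lens: d_i2 = 1/(1/(-14.5) - 1/(12.600)) = -6.742 cm.

-6.74 cm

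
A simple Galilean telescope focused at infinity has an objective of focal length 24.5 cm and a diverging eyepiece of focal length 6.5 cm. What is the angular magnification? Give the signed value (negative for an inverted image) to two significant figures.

M = -f_obj/f_eye = -24.5/(-6.5) = 3.769.

3.8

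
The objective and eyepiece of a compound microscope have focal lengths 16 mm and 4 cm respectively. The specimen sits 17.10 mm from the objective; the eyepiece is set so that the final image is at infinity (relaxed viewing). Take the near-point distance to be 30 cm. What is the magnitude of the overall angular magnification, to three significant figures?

Convert to cm: f_obj = 16 mm = 1.6 cm; d_o = 17.10 mm = 1.71 cm.
Objective: 1/d_i = 1/f_obj - 1/d_o = 1/1.6 - 1/1.71 = 0.04020 cm^-1, so d_i = 24.873 cm.
m_obj = -d_i/d_o = -24.873/1.71 = -14.545.
Eyepiece angular magnification (image at infinity): M_eye = D/f_e = 30/4 = 7.500.
Overall M = m_obj x M_eye = (-14.545)(7.500) = -109.09.
|M| = 109.09.

109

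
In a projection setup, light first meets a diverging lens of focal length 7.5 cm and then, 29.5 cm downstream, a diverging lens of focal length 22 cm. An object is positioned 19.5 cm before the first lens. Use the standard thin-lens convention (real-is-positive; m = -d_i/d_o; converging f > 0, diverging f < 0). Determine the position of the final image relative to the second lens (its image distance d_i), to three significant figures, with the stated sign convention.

-13.5 cm

Applying the thin-lens equation to the first lens, 1/(-7.5) = 1/19.5 + 1/d_i1, which gives d_i1 = -5.417 cm.
The intermediate image is virtual, 5.417 cm to the left of lens 1, so d_o2 = L - d_i1 = 29.5 - (-5.417) = 34.917 cm.
Applying the thin-lens equation again with f_2 = -22 cm and d_o2 = 34.917 cm gives d_i2 = -13.496 cm.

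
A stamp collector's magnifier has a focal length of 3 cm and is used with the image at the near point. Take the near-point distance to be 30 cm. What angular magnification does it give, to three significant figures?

M = 1 + D/f = 1 + 30/3 = 11.000.

11.0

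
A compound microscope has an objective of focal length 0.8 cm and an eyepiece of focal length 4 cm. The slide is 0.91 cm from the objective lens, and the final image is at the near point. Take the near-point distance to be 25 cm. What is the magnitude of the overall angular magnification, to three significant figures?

Objective: 1/d_i = 1/f_obj - 1/d_o = 1/0.8 - 1/0.91 = 0.15110 cm^-1, so d_i = 6.618 cm.
m_obj = -d_i/d_o = -6.618/0.91 = -7.273.
Eyepiece angular magnification (image at near point): M_eye = 1 + D/f_e = 1 + 25/4 = 7.250.
Overall M = m_obj x M_eye = (-7.273)(7.250) = -52.73.
|M| = 52.73.

52.7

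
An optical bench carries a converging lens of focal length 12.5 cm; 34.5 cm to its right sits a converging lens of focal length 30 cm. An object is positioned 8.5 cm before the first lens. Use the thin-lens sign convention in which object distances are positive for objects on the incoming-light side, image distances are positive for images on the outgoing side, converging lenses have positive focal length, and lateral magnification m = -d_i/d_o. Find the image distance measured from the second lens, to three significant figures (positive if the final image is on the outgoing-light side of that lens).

59.0 cm

First lens: d_i1 = 1/(1/12.5 - 1/8.5) = -26.563 cm.
The intermediate image is virtual, 26.563 cm to the left of lens 1, so d_o2 = L - d_i1 = 34.5 - (-26.563) = 61.062 cm.
Second lens: d_i2 = 1/(1/30 - 1/(61.062)) = 58.974 cm.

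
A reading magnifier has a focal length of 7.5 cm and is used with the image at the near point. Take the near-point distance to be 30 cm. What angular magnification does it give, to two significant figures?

M = 1 + D/f = 1 + 30/7.5 = 5.000.

5.0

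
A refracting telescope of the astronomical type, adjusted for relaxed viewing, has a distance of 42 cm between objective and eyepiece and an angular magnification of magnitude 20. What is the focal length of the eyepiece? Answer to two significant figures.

2.0 cm

In normal adjustment the tube length equals f_obj + f_eye and |M| = f_obj/f_eye.
So f_obj = 20 f_eye and 20 f_eye + f_eye = 42 cm, giving f_eye = 42/21 = 2.000 cm and f_obj = 40.000 cm.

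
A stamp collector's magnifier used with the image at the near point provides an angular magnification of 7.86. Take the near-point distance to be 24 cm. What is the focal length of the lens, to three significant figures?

For the image at the near point, M = 1 + D/f.
f = D/(M - 1) = 24/(7.86 - 1) = 3.499 cm.

3.50 cm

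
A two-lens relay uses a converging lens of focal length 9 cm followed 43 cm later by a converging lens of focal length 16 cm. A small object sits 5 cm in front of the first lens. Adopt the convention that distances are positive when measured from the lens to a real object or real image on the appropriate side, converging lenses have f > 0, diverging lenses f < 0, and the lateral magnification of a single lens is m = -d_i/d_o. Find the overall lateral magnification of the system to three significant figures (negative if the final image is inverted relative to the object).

-0.941

Lens 1: 1/d_i1 = 1/f_1 - 1/d_o1 = 1/9 - 1/5 = -0.08889 cm^-1, so d_i1 = -11.250 cm.
m_1 = -(-11.250)/5 = 2.2500.
The intermediate image is virtual, 11.250 cm to the left of lens 1, so d_o2 = L - d_i1 = 43 - (-11.250) = 54.250 cm.
Lens 2: 1/d_i2 = 1/f_2 - 1/d_o2 = 1/16 - 1/(54.250) = 0.04407 cm^-1, so d_i2 = 22.693 cm.
m_2 = -(22.693)/(54.250) = -0.4183.
Overall magnification: m = m_1 m_2 = -0.9412.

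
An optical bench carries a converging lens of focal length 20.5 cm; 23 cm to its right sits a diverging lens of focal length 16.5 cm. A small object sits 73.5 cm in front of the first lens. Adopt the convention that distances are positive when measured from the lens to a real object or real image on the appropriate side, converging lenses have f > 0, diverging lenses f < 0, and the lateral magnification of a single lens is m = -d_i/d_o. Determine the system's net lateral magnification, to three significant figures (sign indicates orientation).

-0.576

Applying the thin-lens equation to the first lens, 1/20.5 = 1/73.5 + 1/d_i1, which gives d_i1 = 28.429 cm.
Its lateral magnification is m_1 = -d_i1/d_o1 = -(28.429)/73.5 = -0.3868.
Since 28.429 cm > 23 cm, the first image lies past the second lens and serves as a virtual object: d_o2 = L - d_i1 = -5.429 cm.
Applying the thin-lens equation again with f_2 = -16.5 cm and d_o2 = -5.429 cm gives d_i2 = 8.092 cm.
m_2 = -(8.092)/(-5.429) = 1.4904.
The system's lateral magnification is m_1 m_2 = (-0.3868)(1.4904) = -0.5765.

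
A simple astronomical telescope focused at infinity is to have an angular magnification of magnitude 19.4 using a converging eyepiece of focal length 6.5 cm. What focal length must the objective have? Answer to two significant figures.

130 cm

|M| = f_obj/|f_eye|, so f_obj = |M| x |f_eye| = 19.4 x 6.5 = 126.100 cm.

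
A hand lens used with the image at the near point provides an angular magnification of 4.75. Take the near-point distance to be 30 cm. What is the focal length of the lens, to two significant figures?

For the image at the near point, M = 1 + D/f.
f = D/(M - 1) = 30/(4.75 - 1) = 8.000 cm.

8.0 cm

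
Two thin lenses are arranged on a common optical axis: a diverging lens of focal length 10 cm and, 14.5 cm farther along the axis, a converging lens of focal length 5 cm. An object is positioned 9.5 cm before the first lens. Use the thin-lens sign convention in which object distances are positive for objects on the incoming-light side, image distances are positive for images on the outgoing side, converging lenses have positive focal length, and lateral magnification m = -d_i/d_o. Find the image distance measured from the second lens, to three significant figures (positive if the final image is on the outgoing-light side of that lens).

Lens 1: 1/d_i1 = 1/f_1 - 1/d_o1 = 1/(-10) - 1/9.5 = -0.20526 cm^-1, so d_i1 = -4.872 cm.
The intermediate image is virtual, 4.872 cm to the left of lens 1, so d_o2 = L - d_i1 = 14.5 - (-4.872) = 19.372 cm.
Lens 2: 1/d_i2 = 1/f_2 - 1/d_o2 = 1/5 - 1/(19.372) = 0.14838 cm^-1, so d_i2 = 6.740 cm.

6.74 cm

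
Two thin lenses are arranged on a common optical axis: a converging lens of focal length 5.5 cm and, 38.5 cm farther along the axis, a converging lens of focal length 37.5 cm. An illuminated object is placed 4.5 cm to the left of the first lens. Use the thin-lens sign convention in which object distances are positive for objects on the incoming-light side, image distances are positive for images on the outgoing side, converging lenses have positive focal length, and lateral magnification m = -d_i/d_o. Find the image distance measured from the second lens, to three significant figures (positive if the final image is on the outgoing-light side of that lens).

92.1 cm

Lens 1: 1/d_i1 = 1/f_1 - 1/d_o1 = 1/5.5 - 1/4.5 = -0.04040 cm^-1, so d_i1 = -24.750 cm.
With d_i1 < 0 the first image is virtual and lies on the object side; the object distance for lens 2 is d_o2 = 38.5 - (-24.750) = 63.250 cm.
Lens 2: 1/d_i2 = 1/f_2 - 1/d_o2 = 1/37.5 - 1/(63.250) = 0.01086 cm^-1, so d_i2 = 92.112 cm.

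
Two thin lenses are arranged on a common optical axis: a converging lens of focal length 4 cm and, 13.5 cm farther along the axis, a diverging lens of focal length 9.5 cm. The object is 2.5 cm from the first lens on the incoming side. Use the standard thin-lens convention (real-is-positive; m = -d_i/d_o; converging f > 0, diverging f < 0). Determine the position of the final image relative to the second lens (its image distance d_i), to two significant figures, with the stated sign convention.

-6.5 cm

Lens 1: 1/d_i1 = 1/f_1 - 1/d_o1 = 1/4 - 1/2.5 = -0.15000 cm^-1, so d_i1 = -6.667 cm.
With d_i1 < 0 the first image is virtual and lies on the object side; the object distance for lens 2 is d_o2 = 13.5 - (-6.667) = 20.167 cm.
Lens 2: 1/d_i2 = 1/f_2 - 1/d_o2 = 1/(-9.5) - 1/(20.167) = -0.15485 cm^-1, so d_i2 = -6.458 cm.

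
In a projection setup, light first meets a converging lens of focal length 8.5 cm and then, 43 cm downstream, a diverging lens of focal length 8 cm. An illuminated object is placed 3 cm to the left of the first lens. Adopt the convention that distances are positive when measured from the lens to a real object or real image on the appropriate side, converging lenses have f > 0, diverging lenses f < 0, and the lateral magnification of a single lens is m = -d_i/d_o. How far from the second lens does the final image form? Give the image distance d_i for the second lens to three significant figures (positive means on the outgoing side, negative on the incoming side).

-6.85 cm

First lens: d_i1 = 1/(1/8.5 - 1/3) = -4.636 cm.
With d_i1 < 0 the first image is virtual and lies on the object side; the object distance for lens 2 is d_o2 = 43 - (-4.636) = 47.636 cm.
Second lens: d_i2 = 1/(1/(-8) - 1/(47.636)) = -6.850 cm.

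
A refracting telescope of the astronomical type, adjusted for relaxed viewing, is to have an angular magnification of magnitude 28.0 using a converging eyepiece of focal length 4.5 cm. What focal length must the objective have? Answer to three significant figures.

126 cm

|M| = f_obj/|f_eye|, so f_obj = |M| x |f_eye| = 28.0 x 4.5 = 126.000 cm.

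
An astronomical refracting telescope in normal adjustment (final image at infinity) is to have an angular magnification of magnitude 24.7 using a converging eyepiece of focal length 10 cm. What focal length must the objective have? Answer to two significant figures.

|M| = f_obj/|f_eye|, so f_obj = |M| x |f_eye| = 24.7 x 10 = 247.000 cm.

250 cm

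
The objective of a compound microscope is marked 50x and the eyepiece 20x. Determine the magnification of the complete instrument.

The overall magnification of a compound microscope is the product of the objective and eyepiece magnifications:
M = M_obj x M_eye = 50 x 20 = 1000.

1000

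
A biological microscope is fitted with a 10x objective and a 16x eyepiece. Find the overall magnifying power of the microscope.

160

The overall magnification of a compound microscope is the product of the objective and eyepiece magnifications:
M = M_obj x M_eye = 10 x 16 = 160.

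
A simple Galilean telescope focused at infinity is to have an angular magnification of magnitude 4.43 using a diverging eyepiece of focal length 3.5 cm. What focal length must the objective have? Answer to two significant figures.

|M| = f_obj/|f_eye|, so f_obj = |M| x |f_eye| = 4.43 x 3.5 = 15.505 cm.

16 cm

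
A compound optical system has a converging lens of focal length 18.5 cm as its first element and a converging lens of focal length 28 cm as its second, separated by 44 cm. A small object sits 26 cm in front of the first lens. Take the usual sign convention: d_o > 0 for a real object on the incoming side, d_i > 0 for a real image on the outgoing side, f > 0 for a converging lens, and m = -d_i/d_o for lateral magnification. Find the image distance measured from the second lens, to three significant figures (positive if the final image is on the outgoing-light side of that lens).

11.7 cm

Lens 1: 1/d_i1 = 1/f_1 - 1/d_o1 = 1/18.5 - 1/26 = 0.01559 cm^-1, so d_i1 = 64.133 cm.
This image would form 64.133 cm past lens 1, i.e. 20.133 cm beyond lens 2, so it is a virtual object for lens 2: d_o2 = 44 - 64.133 = -20.133 cm.
Lens 2: 1/d_i2 = 1/f_2 - 1/d_o2 = 1/28 - 1/(-20.133) = 0.08538 cm^-1, so d_i2 = 11.712 cm.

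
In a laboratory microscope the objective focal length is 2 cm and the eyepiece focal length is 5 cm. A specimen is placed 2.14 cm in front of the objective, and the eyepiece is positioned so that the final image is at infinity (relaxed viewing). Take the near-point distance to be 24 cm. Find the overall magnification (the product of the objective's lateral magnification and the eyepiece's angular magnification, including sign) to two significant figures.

Objective: 1/d_i = 1/f_obj - 1/d_o = 1/2 - 1/2.14 = 0.03271 cm^-1, so d_i = 30.571 cm.
m_obj = -d_i/d_o = -30.571/2.14 = -14.286.
Eyepiece angular magnification (image at infinity): M_eye = D/f_e = 24/5 = 4.800.
Overall M = m_obj x M_eye = (-14.286)(4.800) = -68.57.

-69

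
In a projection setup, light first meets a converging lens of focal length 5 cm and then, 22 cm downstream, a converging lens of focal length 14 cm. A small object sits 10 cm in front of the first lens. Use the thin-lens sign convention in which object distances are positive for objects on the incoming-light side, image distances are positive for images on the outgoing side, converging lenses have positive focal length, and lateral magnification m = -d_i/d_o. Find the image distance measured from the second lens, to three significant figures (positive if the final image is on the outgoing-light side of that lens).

Applying the thin-lens equation to the first lens, 1/5 = 1/10 + 1/d_i1, which gives d_i1 = 10.000 cm.
That image sits 12.000 cm in front of the second lens, so d_o2 = 12.000 cm.
Applying the thin-lens equation again with f_2 = 14 cm and d_o2 = 12.000 cm gives d_i2 = -84.000 cm.

-84.0 cm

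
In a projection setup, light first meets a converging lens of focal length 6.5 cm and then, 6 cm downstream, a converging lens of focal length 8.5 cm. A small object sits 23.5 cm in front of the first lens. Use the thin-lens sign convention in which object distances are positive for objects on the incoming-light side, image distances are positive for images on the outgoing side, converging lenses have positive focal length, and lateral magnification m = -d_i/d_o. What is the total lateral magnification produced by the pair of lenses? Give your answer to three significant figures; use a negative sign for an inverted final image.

-0.283

Applying the thin-lens equation to the first lens, 1/6.5 = 1/23.5 + 1/d_i1, which gives d_i1 = 8.985 cm.
Its lateral magnification is m_1 = -d_i1/d_o1 = -(8.985)/23.5 = -0.3824.
This image would form 8.985 cm past lens 1, i.e. 2.985 cm beyond lens 2, so it is a virtual object for lens 2: d_o2 = 6 - 8.985 = -2.985 cm.
Applying the thin-lens equation again with f_2 = 8.5 cm and d_o2 = -2.985 cm gives d_i2 = 2.209 cm.
m_2 = -(2.209)/(-2.985) = 0.7401.
Overall magnification: m = m_1 m_2 = -0.2830.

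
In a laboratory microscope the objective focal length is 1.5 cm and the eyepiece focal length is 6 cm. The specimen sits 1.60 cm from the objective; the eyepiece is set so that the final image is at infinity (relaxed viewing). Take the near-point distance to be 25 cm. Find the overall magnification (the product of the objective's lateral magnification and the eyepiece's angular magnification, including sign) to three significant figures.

Objective: 1/d_i = 1/f_obj - 1/d_o = 1/1.5 - 1/1.60 = 0.04167 cm^-1, so d_i = 24.000 cm.
m_obj = -d_i/d_o = -24.000/1.60 = -15.000.
Eyepiece angular magnification (image at infinity): M_eye = D/f_e = 25/6 = 4.167.
Overall M = m_obj x M_eye = (-15.000)(4.167) = -62.50.

-62.5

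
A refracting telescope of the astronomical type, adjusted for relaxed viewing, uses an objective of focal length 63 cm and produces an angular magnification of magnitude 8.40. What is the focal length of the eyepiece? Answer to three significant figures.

|M| = f_obj/f_eye, so f_eye = f_obj/|M| = 63/8.4 = 7.500 cm.

7.50 cm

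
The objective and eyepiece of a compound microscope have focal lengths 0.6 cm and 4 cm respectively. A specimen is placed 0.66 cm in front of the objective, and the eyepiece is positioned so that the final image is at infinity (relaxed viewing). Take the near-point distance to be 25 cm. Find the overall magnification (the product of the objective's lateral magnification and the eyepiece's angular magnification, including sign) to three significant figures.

-62.5

Objective: 1/d_i = 1/f_obj - 1/d_o = 1/0.6 - 1/0.66 = 0.15152 cm^-1, so d_i = 6.600 cm.
m_obj = -d_i/d_o = -6.600/0.66 = -10.000.
Eyepiece angular magnification (image at infinity): M_eye = D/f_e = 25/4 = 6.250.
Overall M = m_obj x M_eye = (-10.000)(6.250) = -62.50.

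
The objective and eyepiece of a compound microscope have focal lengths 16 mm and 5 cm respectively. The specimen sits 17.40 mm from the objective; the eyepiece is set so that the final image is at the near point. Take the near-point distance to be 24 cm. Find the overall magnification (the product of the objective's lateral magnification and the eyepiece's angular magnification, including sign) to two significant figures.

Convert to cm: f_obj = 16 mm = 1.6 cm; d_o = 17.40 mm = 1.74 cm.
Objective: 1/d_i = 1/f_obj - 1/d_o = 1/1.6 - 1/1.74 = 0.05029 cm^-1, so d_i = 19.886 cm.
m_obj = -d_i/d_o = -19.886/1.74 = -11.429.
Eyepiece angular magnification (image at near point): M_eye = 1 + D/f_e = 1 + 24/5 = 5.800.
Overall M = m_obj x M_eye = (-11.429)(5.800) = -66.29.

-66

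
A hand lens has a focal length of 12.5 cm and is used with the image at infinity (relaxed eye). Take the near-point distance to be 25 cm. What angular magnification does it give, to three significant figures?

M = D/f = 25/12.5 = 2.000.

2.00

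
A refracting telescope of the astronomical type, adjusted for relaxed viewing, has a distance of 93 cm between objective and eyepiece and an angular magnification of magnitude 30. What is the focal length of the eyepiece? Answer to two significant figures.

3.0 cm

In normal adjustment the tube length equals f_obj + f_eye and |M| = f_obj/f_eye.
So f_obj = 30 f_eye and 30 f_eye + f_eye = 93 cm, giving f_eye = 93/31 = 3.000 cm and f_obj = 90.000 cm.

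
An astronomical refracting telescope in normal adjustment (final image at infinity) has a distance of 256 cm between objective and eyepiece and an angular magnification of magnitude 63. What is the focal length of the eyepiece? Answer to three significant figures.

In normal adjustment the tube length equals f_obj + f_eye and |M| = f_obj/f_eye.
So f_obj = 63 f_eye and 63 f_eye + f_eye = 256 cm, giving f_eye = 256/64 = 4.000 cm and f_obj = 252.000 cm.

4.00 cm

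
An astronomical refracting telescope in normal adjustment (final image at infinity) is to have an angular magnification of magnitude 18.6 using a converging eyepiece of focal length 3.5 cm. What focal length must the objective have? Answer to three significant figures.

65.1 cm

|M| = f_obj/|f_eye|, so f_obj = |M| x |f_eye| = 18.6 x 3.5 = 65.100 cm.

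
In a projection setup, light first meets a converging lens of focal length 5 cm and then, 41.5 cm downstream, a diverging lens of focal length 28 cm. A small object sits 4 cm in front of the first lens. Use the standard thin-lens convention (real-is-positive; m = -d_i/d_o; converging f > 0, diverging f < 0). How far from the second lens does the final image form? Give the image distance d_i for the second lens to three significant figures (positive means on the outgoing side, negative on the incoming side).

Lens 1: 1/d_i1 = 1/f_1 - 1/d_o1 = 1/5 - 1/4 = -0.05000 cm^-1, so d_i1 = -20.000 cm.
With d_i1 < 0 the first image is virtual and lies on the object side; the object distance for lens 2 is d_o2 = 41.5 - (-20.000) = 61.500 cm.
Lens 2: 1/d_i2 = 1/f_2 - 1/d_o2 = 1/(-28) - 1/(61.500) = -0.05197 cm^-1, so d_i2 = -19.240 cm.

-19.2 cm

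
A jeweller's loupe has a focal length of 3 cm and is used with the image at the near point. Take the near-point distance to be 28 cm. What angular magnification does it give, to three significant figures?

M = 1 + D/f = 1 + 28/3 = 10.333.

10.3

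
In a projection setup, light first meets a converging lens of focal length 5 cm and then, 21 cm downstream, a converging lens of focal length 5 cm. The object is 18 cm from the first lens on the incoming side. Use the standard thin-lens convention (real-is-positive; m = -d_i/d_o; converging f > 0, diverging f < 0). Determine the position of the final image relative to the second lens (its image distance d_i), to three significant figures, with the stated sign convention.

Applying the thin-lens equation to the first lens, 1/5 = 1/18 + 1/d_i1, which gives d_i1 = 6.923 cm.
The intermediate image is 6.923 cm to the right of lens 1, so d_o2 = L - d_i1 = 21 - 6.923 = 14.077 cm.
Applying the thin-lens equation again with f_2 = 5 cm and d_o2 = 14.077 cm gives d_i2 = 7.754 cm.

7.75 cm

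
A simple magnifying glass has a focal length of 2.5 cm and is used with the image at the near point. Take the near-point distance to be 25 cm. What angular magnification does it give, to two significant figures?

M = 1 + D/f = 1 + 25/2.5 = 11.000.

11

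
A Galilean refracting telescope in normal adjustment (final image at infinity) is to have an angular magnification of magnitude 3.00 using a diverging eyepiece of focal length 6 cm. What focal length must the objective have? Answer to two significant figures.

18 cm

|M| = f_obj/|f_eye|, so f_obj = |M| x |f_eye| = 3.0 x 6 = 18.000 cm.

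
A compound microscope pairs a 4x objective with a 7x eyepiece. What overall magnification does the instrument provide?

The overall magnification of a compound microscope is the product of the objective and eyepiece magnifications:
M = M_obj x M_eye = 4 x 7 = 28.

28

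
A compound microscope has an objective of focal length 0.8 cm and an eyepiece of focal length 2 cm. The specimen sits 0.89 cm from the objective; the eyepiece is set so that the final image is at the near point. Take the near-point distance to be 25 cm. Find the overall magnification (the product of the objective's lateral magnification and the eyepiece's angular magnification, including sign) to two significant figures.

-120

Objective: 1/d_i = 1/f_obj - 1/d_o = 1/0.8 - 1/0.89 = 0.12640 cm^-1, so d_i = 7.911 cm.
m_obj = -d_i/d_o = -7.911/0.89 = -8.889.
Eyepiece angular magnification (image at near point): M_eye = 1 + D/f_e = 1 + 25/2 = 13.500.
Overall M = m_obj x M_eye = (-8.889)(13.500) = -120.00.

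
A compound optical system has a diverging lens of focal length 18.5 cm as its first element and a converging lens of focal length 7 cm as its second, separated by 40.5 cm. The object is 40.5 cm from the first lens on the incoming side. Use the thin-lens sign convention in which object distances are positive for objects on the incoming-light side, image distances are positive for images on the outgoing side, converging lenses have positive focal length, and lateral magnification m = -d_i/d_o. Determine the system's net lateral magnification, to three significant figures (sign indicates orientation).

Applying the thin-lens equation to the first lens, 1/(-18.5) = 1/40.5 + 1/d_i1, which gives d_i1 = -12.699 cm.
Its lateral magnification is m_1 = -d_i1/d_o1 = -(-12.699)/40.5 = 0.3136.
The intermediate image is virtual, 12.699 cm to the left of lens 1, so d_o2 = L - d_i1 = 40.5 - (-12.699) = 53.199 cm.
Applying the thin-lens equation again with f_2 = 7 cm and d_o2 = 53.199 cm gives d_i2 = 8.061 cm.
m_2 = -(8.061)/(53.199) = -0.1515.
The system's lateral magnification is m_1 m_2 = (0.3136)(-0.1515) = -0.0475.

-0.0475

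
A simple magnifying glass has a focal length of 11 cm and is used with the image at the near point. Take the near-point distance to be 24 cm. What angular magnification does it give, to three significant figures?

3.18

M = 1 + D/f = 1 + 24/11 = 3.182.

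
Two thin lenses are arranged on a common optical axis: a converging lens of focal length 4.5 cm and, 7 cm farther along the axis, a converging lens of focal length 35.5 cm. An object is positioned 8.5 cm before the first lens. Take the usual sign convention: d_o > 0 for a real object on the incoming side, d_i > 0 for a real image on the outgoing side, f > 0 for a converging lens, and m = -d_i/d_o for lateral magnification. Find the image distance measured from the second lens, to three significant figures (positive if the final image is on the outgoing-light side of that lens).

Applying the thin-lens equation to the first lens, 1/4.5 = 1/8.5 + 1/d_i1, which gives d_i1 = 9.563 cm.
Since 9.563 cm > 7 cm, the first image lies past the second lens and serves as a virtual object: d_o2 = L - d_i1 = -2.563 cm.
Applying the thin-lens equation again with f_2 = 35.5 cm and d_o2 = -2.563 cm gives d_i2 = 2.390 cm.

2.39 cm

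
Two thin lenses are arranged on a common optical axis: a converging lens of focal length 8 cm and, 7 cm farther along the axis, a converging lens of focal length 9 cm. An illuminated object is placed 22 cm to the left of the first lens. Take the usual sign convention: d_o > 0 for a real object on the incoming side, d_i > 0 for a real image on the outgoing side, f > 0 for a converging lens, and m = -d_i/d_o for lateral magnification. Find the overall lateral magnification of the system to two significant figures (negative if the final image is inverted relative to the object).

-0.35

First lens: d_i1 = 1/(1/8 - 1/22) = 12.571 cm.
m_1 = -(12.571)/22 = -0.5714.
Since 12.571 cm > 7 cm, the first image lies past the second lens and serves as a virtual object: d_o2 = L - d_i1 = -5.571 cm.
Second lens: d_i2 = 1/(1/9 - 1/(-5.571)) = 3.441 cm.
m_2 = -(3.441)/(-5.571) = 0.6176.
The system's lateral magnification is m_1 m_2 = (-0.5714)(0.6176) = -0.3529.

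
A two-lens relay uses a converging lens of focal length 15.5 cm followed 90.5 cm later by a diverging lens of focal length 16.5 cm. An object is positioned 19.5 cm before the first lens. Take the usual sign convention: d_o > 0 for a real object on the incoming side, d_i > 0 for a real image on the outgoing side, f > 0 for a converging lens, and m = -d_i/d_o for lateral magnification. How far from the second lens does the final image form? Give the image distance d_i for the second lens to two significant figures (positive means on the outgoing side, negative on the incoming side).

-7.8 cm

First lens: d_i1 = 1/(1/15.5 - 1/19.5) = 75.562 cm.
The intermediate image is 75.562 cm to the right of lens 1, so d_o2 = L - d_i1 = 90.5 - 75.562 = 14.938 cm.
Second lens: d_i2 = 1/(1/(-16.5) - 1/(14.938)) = -7.840 cm.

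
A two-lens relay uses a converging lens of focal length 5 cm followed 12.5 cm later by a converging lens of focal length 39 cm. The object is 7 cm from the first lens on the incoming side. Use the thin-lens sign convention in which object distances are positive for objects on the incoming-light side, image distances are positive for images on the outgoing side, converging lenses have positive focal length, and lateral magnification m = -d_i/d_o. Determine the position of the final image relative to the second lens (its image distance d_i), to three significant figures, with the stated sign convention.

4.43 cm

Applying the thin-lens equation to the first lens, 1/5 = 1/7 + 1/d_i1, which gives d_i1 = 17.500 cm.
This image would form 17.500 cm past lens 1, i.e. 5.000 cm beyond lens 2, so it is a virtual object for lens 2: d_o2 = 12.5 - 17.500 = -5.000 cm.
Applying the thin-lens equation again with f_2 = 39 cm and d_o2 = -5.000 cm gives d_i2 = 4.432 cm.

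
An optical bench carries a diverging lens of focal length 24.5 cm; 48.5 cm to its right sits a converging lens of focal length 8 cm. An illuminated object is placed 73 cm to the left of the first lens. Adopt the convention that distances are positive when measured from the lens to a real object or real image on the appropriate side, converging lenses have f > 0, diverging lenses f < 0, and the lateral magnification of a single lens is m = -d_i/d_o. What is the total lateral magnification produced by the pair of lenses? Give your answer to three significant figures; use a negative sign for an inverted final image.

-0.0342

First lens: d_i1 = 1/(1/(-24.5) - 1/73) = -18.344 cm.
m_1 = -(-18.344)/73 = 0.2513.
The intermediate image is virtual, 18.344 cm to the left of lens 1, so d_o2 = L - d_i1 = 48.5 - (-18.344) = 66.844 cm.
Second lens: d_i2 = 1/(1/8 - 1/(66.844)) = 9.088 cm.
m_2 = -(9.088)/(66.844) = -0.1360.
The system's lateral magnification is m_1 m_2 = (0.2513)(-0.1360) = -0.0342.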